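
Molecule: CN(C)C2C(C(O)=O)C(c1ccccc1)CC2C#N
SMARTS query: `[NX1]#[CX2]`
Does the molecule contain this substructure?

The pattern [NX1]#[CX2] describes a nitrogen triple-bonded to a two-connected carbon — a nitrile.
The molecule carries a nitrile (-C#N), whose atoms satisfy every constraint of the query, so the pattern matches.

Yes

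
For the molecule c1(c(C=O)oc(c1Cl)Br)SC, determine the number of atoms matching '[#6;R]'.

4

The query [#6;R] means: carbon that is part of a ring.
Check the 11 heavy atoms by environment: 1× o (aromatic, in 5-ring) → no; 4× c (aromatic, in 5-ring) → match; 1× S (acyclic) → no; 2× C (acyclic) → no; 1× O (acyclic) → no; 1× Br (acyclic) → no; 1× Cl (acyclic) → no.
That gives 4 matching atoms.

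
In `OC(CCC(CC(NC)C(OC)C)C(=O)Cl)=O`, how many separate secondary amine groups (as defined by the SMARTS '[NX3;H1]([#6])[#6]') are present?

[NX3;H1]([#6])[#6] is the SMARTS for a secondary amine: a trivalent nitrogen with one H, bonded to two carbons.
Exactly one fragment in the molecule meets all constraints, giving 1 match.

1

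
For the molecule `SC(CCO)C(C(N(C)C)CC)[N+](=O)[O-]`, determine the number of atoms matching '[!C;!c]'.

6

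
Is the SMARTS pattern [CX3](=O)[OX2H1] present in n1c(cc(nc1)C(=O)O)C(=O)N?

The pattern [CX3](=O)[OX2H1] describes an sp2 carbon double-bonded to O and single-bonded to an -OH oxygen — a carboxylic acid.
The molecule carries a carboxylic acid group (-C(=O)OH), whose atoms satisfy every constraint of the query, so the pattern matches.

Yes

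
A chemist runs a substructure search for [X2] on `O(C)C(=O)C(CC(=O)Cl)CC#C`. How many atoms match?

3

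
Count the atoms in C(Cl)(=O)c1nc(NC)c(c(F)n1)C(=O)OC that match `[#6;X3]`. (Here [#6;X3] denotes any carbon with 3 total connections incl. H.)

Check the 16 heavy atoms by environment: 2× n (aromatic, X2) → no; 4× c (aromatic, X3) → match; 2× C (X3) → match; 2× O (X1) → no; 1× Cl (X1) → no; 1× N (X3) → no; 2× C (X4) → no; 1× F (X1) → no; 1× O (X2) → no.
Summing the matching environments: 4 + 2 = 6 matching atoms.

6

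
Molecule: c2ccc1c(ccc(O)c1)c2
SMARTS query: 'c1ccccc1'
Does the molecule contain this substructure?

Yes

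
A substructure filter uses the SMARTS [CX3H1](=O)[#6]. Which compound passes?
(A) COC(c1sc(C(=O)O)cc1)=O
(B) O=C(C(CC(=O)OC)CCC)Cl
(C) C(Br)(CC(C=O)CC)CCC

[CX3H1](=O)[#6] describes an sp2 carbon with one H, double-bonded to O and single-bonded to carbon (an aldehyde).
(A) has a carboxylic acid group (-C(=O)OH) but the carbonyl carbon has H0 and is bonded to O, not H1.
(B) has a methyl-ester group (-C(=O)OCH3) but the carbonyl carbon has H0, not H1.
(C) contains an aldehyde (-CHO), which satisfies every atom and bond constraint.
So the answer is (C).

C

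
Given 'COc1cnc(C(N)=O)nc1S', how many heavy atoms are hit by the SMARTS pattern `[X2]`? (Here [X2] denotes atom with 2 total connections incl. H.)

4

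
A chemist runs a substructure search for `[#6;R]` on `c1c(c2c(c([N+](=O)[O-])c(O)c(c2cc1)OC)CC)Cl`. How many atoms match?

10

The query [#6;R] means: carbon that is part of a ring.
Check the 19 heavy atoms by environment: 10× c (aromatic, in 6-ring) → match; 1× Cl (acyclic) → no; 1× N (charge +1, acyclic) → no; 1× O (charge -1, acyclic) → no; 3× O (acyclic) → no; 3× C (acyclic) → no.
That gives 10 matching atoms.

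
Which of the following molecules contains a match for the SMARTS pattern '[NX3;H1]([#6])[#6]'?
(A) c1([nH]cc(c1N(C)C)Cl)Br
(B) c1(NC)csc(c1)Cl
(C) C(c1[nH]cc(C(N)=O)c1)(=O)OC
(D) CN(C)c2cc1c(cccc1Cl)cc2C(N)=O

B

[NX3;H1]([#6])[#6] describes a trivalent nitrogen with one H, bonded to two carbons (a secondary amine).
(A) has a dimethylamino group (-N(CH3)2) but the nitrogen has H0, not H1.
(B) contains an N-methylamino group (-NHCH3), which satisfies every atom and bond constraint.
(C) has a primary amide (-C(=O)NH2) but the -C(=O)NH2 nitrogen has H2, not H1.
(D) has a primary amide (-C(=O)NH2) but the -C(=O)NH2 nitrogen has H2, not H1.
So the answer is (B).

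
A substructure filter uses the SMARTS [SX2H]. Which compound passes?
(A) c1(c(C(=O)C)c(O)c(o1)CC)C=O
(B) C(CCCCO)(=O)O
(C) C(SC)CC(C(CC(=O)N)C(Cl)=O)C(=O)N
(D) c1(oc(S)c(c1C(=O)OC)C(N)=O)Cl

D

[SX2H] describes an aliphatic sulfur with two connections, one being H (a thiol).
(A) has a hydroxyl group (-OH) but it is an -OH, not an -SH.
(B) has a hydroxyl group (-OH) but it is an -OH, not an -SH.
(C) has a methylthio ether (-SCH3) but the sulfur has H0 (bonded to two carbons), not H1.
(D) contains a thiol (-SH), which satisfies every atom and bond constraint.
So the answer is (D).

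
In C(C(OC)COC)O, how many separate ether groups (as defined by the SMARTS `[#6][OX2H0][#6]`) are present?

[#6][OX2H0][#6] is the SMARTS for an ether: an aliphatic oxygen bridging two carbons with no H on the oxygen.
The molecule carries 2 separate instances of a methoxy ether (-OCH3) meeting every constraint; each maps to a distinct set of atoms, giving 2 matches.

2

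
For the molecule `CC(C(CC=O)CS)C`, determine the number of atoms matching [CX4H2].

2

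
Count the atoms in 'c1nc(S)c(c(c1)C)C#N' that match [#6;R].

The query [#6;R] means: carbon that is part of a ring.
Check the 10 heavy atoms by environment: 1× n (aromatic, in 6-ring) → no; 5× c (aromatic, in 6-ring) → match; 1× S (acyclic) → no; 2× C (acyclic) → no; 1× N (acyclic) → no.
That gives 5 matching atoms.

5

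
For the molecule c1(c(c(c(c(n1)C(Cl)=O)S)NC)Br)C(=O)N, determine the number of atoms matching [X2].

2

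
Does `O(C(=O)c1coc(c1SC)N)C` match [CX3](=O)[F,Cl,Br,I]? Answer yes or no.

No

The pattern [CX3](=O)[F,Cl,Br,I] describes a carbonyl carbon bonded to a halogen — an acyl halide.
The closest candidate here is a methyl-ester group (-C(=O)OCH3), but the carbonyl is bonded to -O-C, not to a halogen. No other fragment satisfies the full query, so there is no match.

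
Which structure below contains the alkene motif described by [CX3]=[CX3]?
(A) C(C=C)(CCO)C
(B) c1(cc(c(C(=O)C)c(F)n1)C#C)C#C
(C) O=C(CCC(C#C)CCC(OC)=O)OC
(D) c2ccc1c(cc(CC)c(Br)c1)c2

[CX3]=[CX3] describes a non-aromatic C=C double bond between two sp2 carbons (an alkene).
(A) contains a vinyl group (-CH=CH2), which satisfies every atom and bond constraint.
(B) has an ethynyl group (-C#CH) but the C-C bond is a triple bond, not a double bond.
(C) has an ethynyl group (-C#CH) but the C-C bond is a triple bond, not a double bond.
(D) has an ethyl group (-CH2CH3) but its C-C bond is a single bond between CX4 carbons, not CX3=CX3.
So the answer is (A).

A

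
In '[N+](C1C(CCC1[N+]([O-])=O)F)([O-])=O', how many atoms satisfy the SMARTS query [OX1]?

4

The query [OX1] means: aliphatic oxygen with one total connection — typically a carbonyl =O or an oxide.
Check the 12 heavy atoms by environment: 5× C (X4) → no; 1× F (X1) → no; 2× N (charge +1, X3) → no; 2× O (charge -1, X1) → match; 2× O (X1) → match.
Summing the matching environments: 2 + 2 = 4 matching atoms.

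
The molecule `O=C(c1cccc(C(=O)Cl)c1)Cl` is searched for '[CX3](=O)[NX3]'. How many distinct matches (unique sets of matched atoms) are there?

0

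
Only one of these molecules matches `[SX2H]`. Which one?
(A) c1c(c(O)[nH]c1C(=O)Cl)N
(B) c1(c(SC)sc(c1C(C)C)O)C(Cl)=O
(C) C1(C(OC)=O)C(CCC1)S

C

[SX2H] describes an aliphatic sulfur with two connections, one being H (a thiol).
(A) has a hydroxyl group (-OH) but it is an -OH, not an -SH.
(B) has a hydroxyl group (-OH) but it is an -OH, not an -SH.
(C) contains a thiol (-SH), which satisfies every atom and bond constraint.
So the answer is (C).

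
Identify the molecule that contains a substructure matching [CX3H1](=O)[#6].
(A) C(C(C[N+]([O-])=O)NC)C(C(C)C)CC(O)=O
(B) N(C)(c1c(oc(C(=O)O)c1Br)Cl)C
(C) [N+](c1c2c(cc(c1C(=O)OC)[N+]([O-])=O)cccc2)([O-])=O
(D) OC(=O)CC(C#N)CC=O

D

[CX3H1](=O)[#6] describes an sp2 carbon with one H, double-bonded to O and single-bonded to carbon (an aldehyde).
(A) has a carboxylic acid group (-C(=O)OH) but the carbonyl carbon has H0 and is bonded to O, not H1.
(B) has a carboxylic acid group (-C(=O)OH) but the carbonyl carbon has H0 and is bonded to O, not H1.
(C) has a methyl-ester group (-C(=O)OCH3) but the carbonyl carbon has H0, not H1.
(D) contains an aldehyde (-CHO), which satisfies every atom and bond constraint.
So the answer is (D).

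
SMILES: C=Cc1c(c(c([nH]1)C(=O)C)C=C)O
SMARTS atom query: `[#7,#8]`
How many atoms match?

3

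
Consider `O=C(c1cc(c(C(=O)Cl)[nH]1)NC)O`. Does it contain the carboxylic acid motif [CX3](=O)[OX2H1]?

The pattern [CX3](=O)[OX2H1] describes an sp2 carbon double-bonded to O and single-bonded to an -OH oxygen — a carboxylic acid.
The molecule carries a carboxylic acid group (-C(=O)OH), whose atoms satisfy every constraint of the query, so the pattern matches.

Yes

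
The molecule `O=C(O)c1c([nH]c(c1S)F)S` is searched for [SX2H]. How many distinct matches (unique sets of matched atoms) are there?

[SX2H] is the SMARTS for a thiol: an aliphatic sulfur with two connections, one being H.
The molecule carries 2 separate instances of a thiol (-SH) meeting every constraint; each maps to a distinct set of atoms, giving 2 matches.

2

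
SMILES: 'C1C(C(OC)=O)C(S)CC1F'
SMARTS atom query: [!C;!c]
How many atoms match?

4

Check the 11 heavy atoms by environment: 7× C → no; 1× S → match; 2× O → match; 1× F → match.
Summing the matching environments: 1 + 2 + 1 = 4 matching atoms.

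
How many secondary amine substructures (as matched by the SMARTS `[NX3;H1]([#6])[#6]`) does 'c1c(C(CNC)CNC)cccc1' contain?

2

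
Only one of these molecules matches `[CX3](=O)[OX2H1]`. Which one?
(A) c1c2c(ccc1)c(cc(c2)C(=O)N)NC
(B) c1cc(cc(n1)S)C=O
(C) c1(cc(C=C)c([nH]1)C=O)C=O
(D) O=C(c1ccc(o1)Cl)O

D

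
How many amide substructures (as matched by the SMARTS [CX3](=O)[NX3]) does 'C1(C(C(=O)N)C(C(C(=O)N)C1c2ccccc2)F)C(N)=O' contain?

3

[CX3](=O)[NX3] is the SMARTS for an amide: a carbonyl carbon bonded to a trivalent nitrogen.
The molecule carries 3 separate instances of a primary amide (-C(=O)NH2) meeting every constraint; each maps to a distinct set of atoms, giving 3 matches.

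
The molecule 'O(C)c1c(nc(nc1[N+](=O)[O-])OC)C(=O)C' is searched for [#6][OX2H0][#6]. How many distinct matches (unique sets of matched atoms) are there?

2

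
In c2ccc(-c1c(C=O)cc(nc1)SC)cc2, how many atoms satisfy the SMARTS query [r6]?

Check the 16 heavy atoms by environment: 1× n (aromatic, in 6-ring) → match; 11× c (aromatic, in 6-ring) → match; 1× S (acyclic) → no; 2× C (acyclic) → no; 1× O (acyclic) → no.
Summing the matching environments: 1 + 11 = 12 matching atoms.

12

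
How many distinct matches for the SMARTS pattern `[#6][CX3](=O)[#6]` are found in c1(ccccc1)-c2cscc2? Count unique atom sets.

[#6][CX3](=O)[#6] is the SMARTS for a ketone: a carbonyl carbon (no H) flanked by two carbons.
No fragment in the molecule satisfies every constraint, giving 0 matches.

0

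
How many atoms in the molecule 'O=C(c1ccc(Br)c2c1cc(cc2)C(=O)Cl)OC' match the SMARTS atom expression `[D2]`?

The query [D2] means: atom with exactly two heavy-atom neighbours.
Check the 18 heavy atoms by environment: 5× c (aromatic, D3) → no; 5× c (aromatic, D2) → match; 2× C (D3) → no; 2× O (D1) → no; 1× O (D2) → match; 1× C (D1) → no; 1× Br (D1) → no; 1× Cl (D1) → no.
Summing the matching environments: 5 + 1 = 6 matching atoms.

6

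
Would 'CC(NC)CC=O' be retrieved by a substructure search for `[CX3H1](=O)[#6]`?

Yes

The pattern [CX3H1](=O)[#6] describes an sp2 carbon with one H, double-bonded to O and single-bonded to carbon — an aldehyde.
The molecule carries an aldehyde (-CHO), whose atoms satisfy every constraint of the query, so the pattern matches.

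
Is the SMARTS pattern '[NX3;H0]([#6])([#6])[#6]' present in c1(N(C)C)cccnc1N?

The pattern [NX3;H0]([#6])([#6])[#6] describes a trivalent nitrogen with no H, bonded to three carbons — a tertiary amine.
The molecule carries a dimethylamino group (-N(CH3)2), whose atoms satisfy every constraint of the query, so the pattern matches.

Yes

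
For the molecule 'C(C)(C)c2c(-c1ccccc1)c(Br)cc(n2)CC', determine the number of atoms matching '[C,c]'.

16

The query [C,c] means: comma = OR; matches aliphatic or aromatic carbon — same as #6.
Check the 18 heavy atoms by environment: 1× n (aromatic) → no; 11× c (aromatic) → match; 1× Br → no; 5× C → match.
Summing the matching environments: 11 + 5 = 16 matching atoms.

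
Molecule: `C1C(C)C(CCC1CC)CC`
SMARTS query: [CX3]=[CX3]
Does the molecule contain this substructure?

No

The pattern [CX3]=[CX3] describes a non-aromatic C=C double bond between two sp2 carbons — an alkene.
The closest candidate here is an ethyl group (-CH2CH3), but its C-C bond is a single bond between CX4 carbons, not CX3=CX3. No other fragment satisfies the full query, so there is no match.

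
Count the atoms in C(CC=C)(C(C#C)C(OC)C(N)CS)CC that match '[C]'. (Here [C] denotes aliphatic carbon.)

13

The query [C] means: uppercase C matches aliphatic (non-aromatic) carbon only.
Check the 16 heavy atoms by environment: 13× C → match; 1× S → no; 1× O → no; 1× N → no.
That gives 13 matching atoms.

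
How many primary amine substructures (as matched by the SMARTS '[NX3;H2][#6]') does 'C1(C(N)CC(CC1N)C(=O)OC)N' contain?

[NX3;H2][#6] is the SMARTS for a primary amine: a trivalent nitrogen with two H attached to carbon.
The molecule carries 3 separate instances of a primary amino group (-NH2) meeting every constraint; each maps to a distinct set of atoms, giving 3 matches.

3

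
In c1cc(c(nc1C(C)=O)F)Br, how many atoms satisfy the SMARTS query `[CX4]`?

The query [CX4] means: C with X4: aliphatic carbon with exactly 4 total connections (bonds + H).
Check the 11 heavy atoms by environment: 1× n (aromatic, X2) → no; 5× c (aromatic, X3) → no; 1× Br (X1) → no; 1× F (X1) → no; 1× C (X3) → no; 1× O (X1) → no; 1× C (X4) → match.
That gives 1 matching atom.

1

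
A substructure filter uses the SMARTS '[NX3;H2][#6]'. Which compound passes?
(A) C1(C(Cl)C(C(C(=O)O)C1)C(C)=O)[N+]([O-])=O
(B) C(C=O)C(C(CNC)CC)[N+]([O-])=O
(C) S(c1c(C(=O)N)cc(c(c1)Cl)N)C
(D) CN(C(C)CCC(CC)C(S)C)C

[NX3;H2][#6] describes a trivalent nitrogen with two H attached to carbon (a primary amine).
(A) has a nitro group (-[N+](=O)[O-]) but the nitrogen is [N+] with no H, not NX3H2.
(B) has a nitro group (-[N+](=O)[O-]) but the nitrogen is [N+] with no H, not NX3H2.
(C) contains a primary amino group (-NH2), which satisfies every atom and bond constraint.
(D) has a dimethylamino group (-N(CH3)2) but the nitrogen has H0, not H2.
So the answer is (C).

C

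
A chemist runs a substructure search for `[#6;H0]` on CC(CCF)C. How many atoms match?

0

Check the 6 heavy atoms by environment: 2× C (H2) → no; 1× F (H0) → no; 1× C (H1) → no; 2× C (H3) → no.
No environment satisfies the query, so 0 matching atoms.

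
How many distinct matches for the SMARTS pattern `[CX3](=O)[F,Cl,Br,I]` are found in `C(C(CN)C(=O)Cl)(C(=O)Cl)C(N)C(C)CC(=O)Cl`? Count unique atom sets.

[CX3](=O)[F,Cl,Br,I] is the SMARTS for an acyl halide: a carbonyl carbon bonded to a halogen.
The molecule carries 3 separate instances of an acyl chloride (-C(=O)Cl) meeting every constraint; each maps to a distinct set of atoms, giving 3 matches.

3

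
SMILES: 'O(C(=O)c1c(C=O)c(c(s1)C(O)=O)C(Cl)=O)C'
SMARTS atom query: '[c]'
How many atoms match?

4

Check the 17 heavy atoms by environment: 1× s (aromatic) → no; 4× c (aromatic) → match; 5× C → no; 6× O → no; 1× Cl → no.
That gives 4 matching atoms.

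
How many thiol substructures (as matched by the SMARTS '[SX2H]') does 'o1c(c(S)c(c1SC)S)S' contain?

3

[SX2H] is the SMARTS for a thiol: an aliphatic sulfur with two connections, one being H.
The molecule carries 3 separate instances of a thiol (-SH) meeting every constraint; each maps to a distinct set of atoms, giving 3 matches.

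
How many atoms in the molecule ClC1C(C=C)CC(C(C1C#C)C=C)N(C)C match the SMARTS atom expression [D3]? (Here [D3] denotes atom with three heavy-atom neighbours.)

6

The query [D3] means: atom with exactly three heavy-atom neighbours.
Check the 16 heavy atoms by environment: 5× C (D3) → match; 4× C (D2) → no; 5× C (D1) → no; 1× N (D3) → match; 1× Cl (D1) → no.
Summing the matching environments: 5 + 1 = 6 matching atoms.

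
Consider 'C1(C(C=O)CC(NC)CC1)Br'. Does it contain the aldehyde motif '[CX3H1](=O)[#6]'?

Yes

The pattern [CX3H1](=O)[#6] describes an sp2 carbon with one H, double-bonded to O and single-bonded to carbon — an aldehyde.
The molecule carries an aldehyde (-CHO), whose atoms satisfy every constraint of the query, so the pattern matches.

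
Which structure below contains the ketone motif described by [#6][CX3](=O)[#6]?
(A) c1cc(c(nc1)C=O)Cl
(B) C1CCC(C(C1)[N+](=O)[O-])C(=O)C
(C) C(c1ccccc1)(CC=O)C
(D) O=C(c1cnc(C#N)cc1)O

B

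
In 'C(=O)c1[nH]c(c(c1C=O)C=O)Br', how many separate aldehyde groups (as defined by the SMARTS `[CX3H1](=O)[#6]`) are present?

3

[CX3H1](=O)[#6] is the SMARTS for an aldehyde: an sp2 carbon with one H, double-bonded to O and single-bonded to carbon.
The molecule carries 3 separate instances of an aldehyde (-CHO) meeting every constraint; each maps to a distinct set of atoms, giving 3 matches.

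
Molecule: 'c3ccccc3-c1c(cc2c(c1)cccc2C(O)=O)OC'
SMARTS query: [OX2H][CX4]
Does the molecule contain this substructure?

No

The pattern [OX2H][CX4] describes a hydroxyl oxygen bound to an sp3 (X4) carbon — an aliphatic alcohol.
The closest candidate here is a carboxylic acid group (-C(=O)OH), but the -OH is on a CX3 carbonyl carbon, not a CX4 carbon. No other fragment satisfies the full query, so there is no match.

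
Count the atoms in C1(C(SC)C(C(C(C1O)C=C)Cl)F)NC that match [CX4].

8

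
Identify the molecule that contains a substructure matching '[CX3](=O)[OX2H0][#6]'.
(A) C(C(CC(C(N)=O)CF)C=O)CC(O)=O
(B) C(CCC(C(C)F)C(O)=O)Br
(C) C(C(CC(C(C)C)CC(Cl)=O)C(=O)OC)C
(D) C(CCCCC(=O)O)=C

C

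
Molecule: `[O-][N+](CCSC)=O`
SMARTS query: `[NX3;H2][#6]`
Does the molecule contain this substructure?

The pattern [NX3;H2][#6] describes a trivalent nitrogen with two H attached to carbon — a primary amine.
The closest candidate here is a nitro group (-[N+](=O)[O-]), but the nitrogen is [N+] with no H, not NX3H2. No other fragment satisfies the full query, so there is no match.

No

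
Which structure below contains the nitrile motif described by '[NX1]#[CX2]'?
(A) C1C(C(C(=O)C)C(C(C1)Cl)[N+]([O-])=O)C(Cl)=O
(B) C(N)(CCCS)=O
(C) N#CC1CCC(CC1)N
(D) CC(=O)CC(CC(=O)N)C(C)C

C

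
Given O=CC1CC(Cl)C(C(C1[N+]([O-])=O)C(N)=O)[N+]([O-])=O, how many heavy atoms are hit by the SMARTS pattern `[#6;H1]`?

6

Check the 18 heavy atoms by environment: 6× C (H1) → match; 1× C (H2) → no; 1× C (H0) → no; 4× O (H0) → no; 1× N (H2) → no; 1× Cl (H0) → no; 2× N (charge +1, H0) → no; 2× O (charge -1, H0) → no.
That gives 6 matching atoms.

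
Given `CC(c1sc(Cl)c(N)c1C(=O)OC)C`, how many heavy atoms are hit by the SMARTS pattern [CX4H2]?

0

The query [CX4H2] means: sp3 carbon (X4) with exactly two hydrogens.
Check the 14 heavy atoms by environment: 1× s (aromatic, H0, X2) → no; 4× c (aromatic, H0, X3) → no; 1× C (H0, X3) → no; 1× O (H0, X1) → no; 1× O (H0, X2) → no; 3× C (H3, X4) → no; 1× N (H2, X3) → no; 1× C (H1, X4) → no; 1× Cl (H0, X1) → no.
No environment satisfies the query, so 0 matching atoms.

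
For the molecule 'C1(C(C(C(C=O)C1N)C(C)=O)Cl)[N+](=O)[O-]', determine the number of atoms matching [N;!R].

2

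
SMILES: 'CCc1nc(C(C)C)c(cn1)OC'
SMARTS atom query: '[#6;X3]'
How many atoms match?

4

The query [#6;X3] means: any carbon (aromatic or not) with three total connections.
Check the 13 heavy atoms by environment: 2× n (aromatic, X2) → no; 4× c (aromatic, X3) → match; 1× O (X2) → no; 6× C (X4) → no.
That gives 4 matching atoms.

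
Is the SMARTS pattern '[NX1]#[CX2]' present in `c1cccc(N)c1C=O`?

No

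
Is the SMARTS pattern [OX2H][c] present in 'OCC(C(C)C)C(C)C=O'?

No

The pattern [OX2H][c] describes a hydroxyl oxygen attached to an aromatic carbon — a phenol.
The closest candidate here is a hydroxyl group (-OH), but the -OH is on an aliphatic carbon, not an aromatic c. No other fragment satisfies the full query, so there is no match.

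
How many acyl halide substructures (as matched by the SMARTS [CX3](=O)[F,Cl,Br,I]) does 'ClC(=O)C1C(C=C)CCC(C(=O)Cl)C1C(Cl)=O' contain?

[CX3](=O)[F,Cl,Br,I] is the SMARTS for an acyl halide: a carbonyl carbon bonded to a halogen.
The molecule carries 3 separate instances of an acyl chloride (-C(=O)Cl) meeting every constraint; each maps to a distinct set of atoms, giving 3 matches.

3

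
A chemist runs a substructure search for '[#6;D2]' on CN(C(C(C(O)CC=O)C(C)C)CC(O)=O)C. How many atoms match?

3

The query [#6;D2] means: any carbon bonded to exactly two heavy atoms.
Check the 17 heavy atoms by environment: 3× C (D2) → match; 5× C (D3) → no; 4× O (D1) → no; 4× C (D1) → no; 1× N (D3) → no.
That gives 3 matching atoms.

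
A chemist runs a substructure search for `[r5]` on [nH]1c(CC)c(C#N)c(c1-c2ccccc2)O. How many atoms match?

5

The query [r5] means: r5 matches atoms in a five-membered ring.
Check the 16 heavy atoms by environment: 1× n (aromatic, in 5-ring) → match; 4× c (aromatic, in 5-ring) → match; 1× O (acyclic) → no; 3× C (acyclic) → no; 1× N (acyclic) → no; 6× c (aromatic, in 6-ring) → no.
Summing the matching environments: 1 + 4 = 5 matching atoms.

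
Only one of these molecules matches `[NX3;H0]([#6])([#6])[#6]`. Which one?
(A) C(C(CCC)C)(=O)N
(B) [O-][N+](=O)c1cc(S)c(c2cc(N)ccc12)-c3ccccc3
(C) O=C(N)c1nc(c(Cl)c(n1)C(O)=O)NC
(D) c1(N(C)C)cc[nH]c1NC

D

[NX3;H0]([#6])([#6])[#6] describes a trivalent nitrogen with no H, bonded to three carbons (a tertiary amine).
(A) has a primary amide (-C(=O)NH2) but the amide nitrogen has H2 and only one carbon neighbour.
(B) has a primary amino group (-NH2) but the nitrogen has H2, not H0 with three carbons.
(C) has an N-methylamino group (-NHCH3) but the nitrogen still has one H (H1), not H0.
(D) contains a dimethylamino group (-N(CH3)2), which satisfies every atom and bond constraint.
So the answer is (D).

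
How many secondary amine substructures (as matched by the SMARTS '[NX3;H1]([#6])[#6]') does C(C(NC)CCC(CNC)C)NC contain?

[NX3;H1]([#6])[#6] is the SMARTS for a secondary amine: a trivalent nitrogen with one H, bonded to two carbons.
The molecule carries 3 separate instances of an N-methylamino group (-NHCH3) meeting every constraint; each maps to a distinct set of atoms, giving 3 matches.

3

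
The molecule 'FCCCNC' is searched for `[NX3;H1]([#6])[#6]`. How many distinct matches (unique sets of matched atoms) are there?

[NX3;H1]([#6])[#6] is the SMARTS for a secondary amine: a trivalent nitrogen with one H, bonded to two carbons.
Exactly one fragment in the molecule meets all constraints, giving 1 match.

1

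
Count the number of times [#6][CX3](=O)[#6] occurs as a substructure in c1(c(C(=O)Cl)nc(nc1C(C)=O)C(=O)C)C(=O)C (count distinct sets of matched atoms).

3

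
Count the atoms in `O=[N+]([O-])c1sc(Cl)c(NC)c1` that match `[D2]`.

3

The query [D2] means: atom with exactly two heavy-atom neighbours.
Check the 11 heavy atoms by environment: 1× s (aromatic, D2) → match; 3× c (aromatic, D3) → no; 1× c (aromatic, D2) → match; 1× Cl (D1) → no; 1× N (D2) → match; 1× C (D1) → no; 1× N (charge +1, D3) → no; 1× O (charge -1, D1) → no; 1× O (D1) → no.
Summing the matching environments: 1 + 1 + 1 = 3 matching atoms.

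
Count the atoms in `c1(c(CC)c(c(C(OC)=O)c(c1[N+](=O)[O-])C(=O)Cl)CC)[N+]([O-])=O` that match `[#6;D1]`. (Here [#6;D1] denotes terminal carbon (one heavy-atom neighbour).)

Check the 23 heavy atoms by environment: 6× c (aromatic, D3) → no; 2× N (charge +1, D3) → no; 2× O (charge -1, D1) → no; 4× O (D1) → no; 2× C (D3) → no; 1× Cl (D1) → no; 2× C (D2) → no; 3× C (D1) → match; 1× O (D2) → no.
That gives 3 matching atoms.

3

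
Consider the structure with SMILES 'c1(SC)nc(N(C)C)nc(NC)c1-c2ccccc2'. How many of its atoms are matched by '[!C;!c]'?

Check the 19 heavy atoms by environment: 2× n (aromatic) → match; 10× c (aromatic) → no; 2× N → match; 4× C → no; 1× S → match.
Summing the matching environments: 2 + 2 + 1 = 5 matching atoms.

5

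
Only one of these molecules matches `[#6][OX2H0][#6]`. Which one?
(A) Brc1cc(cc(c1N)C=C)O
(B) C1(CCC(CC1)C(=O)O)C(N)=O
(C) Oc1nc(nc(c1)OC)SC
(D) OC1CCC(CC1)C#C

[#6][OX2H0][#6] describes an aliphatic oxygen bridging two carbons with no H on the oxygen (an ether).
(A) has a hydroxyl group (-OH) but the oxygen has H1, not H0 bridging two carbons.
(B) has a carboxylic acid group (-C(=O)OH) but the -OH oxygen has H1; the =O is OX1, not OX2.
(C) contains a methoxy ether (-OCH3), which satisfies every atom and bond constraint.
(D) has a hydroxyl group (-OH) but the oxygen has H1, not H0 bridging two carbons.
So the answer is (C).

C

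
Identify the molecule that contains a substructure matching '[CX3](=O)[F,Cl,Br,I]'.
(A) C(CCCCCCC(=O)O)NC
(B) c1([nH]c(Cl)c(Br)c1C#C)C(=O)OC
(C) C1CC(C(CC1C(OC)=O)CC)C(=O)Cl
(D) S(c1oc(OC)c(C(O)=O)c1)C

[CX3](=O)[F,Cl,Br,I] describes a carbonyl carbon bonded to a halogen (an acyl halide).
(A) has a carboxylic acid group (-C(=O)OH) but the carbonyl is bonded to -OH, not to a halogen.
(B) has a chloro substituent but the Cl is not on a carbonyl carbon.
(C) contains an acyl chloride (-C(=O)Cl), which satisfies every atom and bond constraint.
(D) has a carboxylic acid group (-C(=O)OH) but the carbonyl is bonded to -OH, not to a halogen.
So the answer is (C).

C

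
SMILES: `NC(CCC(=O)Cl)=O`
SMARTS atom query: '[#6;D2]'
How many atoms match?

2

Check the 8 heavy atoms by environment: 2× C (D2) → match; 2× C (D3) → no; 2× O (D1) → no; 1× Cl (D1) → no; 1× N (D1) → no.
That gives 2 matching atoms.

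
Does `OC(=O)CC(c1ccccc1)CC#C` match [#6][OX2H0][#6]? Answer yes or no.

No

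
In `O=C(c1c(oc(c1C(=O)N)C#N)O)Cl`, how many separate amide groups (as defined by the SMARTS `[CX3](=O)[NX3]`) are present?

1

[CX3](=O)[NX3] is the SMARTS for an amide: a carbonyl carbon bonded to a trivalent nitrogen.
Exactly one fragment in the molecule meets all constraints, giving 1 match.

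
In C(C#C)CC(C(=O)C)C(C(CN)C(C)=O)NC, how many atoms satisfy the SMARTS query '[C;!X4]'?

Check the 17 heavy atoms by environment: 9× C (X4) → no; 2× N (X3) → no; 2× C (X3) → match; 2× O (X1) → no; 2× C (X2) → match.
Summing the matching environments: 2 + 2 = 4 matching atoms.

4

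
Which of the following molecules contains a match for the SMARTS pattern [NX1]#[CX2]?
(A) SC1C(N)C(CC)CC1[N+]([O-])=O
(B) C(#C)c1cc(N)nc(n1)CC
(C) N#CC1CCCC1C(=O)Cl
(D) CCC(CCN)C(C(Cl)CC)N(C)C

[NX1]#[CX2] describes a nitrogen triple-bonded to a two-connected carbon (a nitrile).
(A) has a nitro group (-[N+](=O)[O-]) but there is no C#N triple bond.
(B) has a primary amino group (-NH2) but the nitrogen is NX3 (three connections), not NX1 triple-bonded.
(C) contains a nitrile (-C#N), which satisfies every atom and bond constraint.
(D) has a primary amino group (-NH2) but the nitrogen is NX3 (three connections), not NX1 triple-bonded.
So the answer is (C).

C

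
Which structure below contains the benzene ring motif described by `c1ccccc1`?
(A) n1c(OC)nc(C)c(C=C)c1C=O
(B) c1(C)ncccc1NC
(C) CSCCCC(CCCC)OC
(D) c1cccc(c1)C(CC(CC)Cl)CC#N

D

c1ccccc1 describes six aromatic carbons in a ring (a benzene ring).
(A) has a methyl group (-CH3) but no six-membered all-carbon aromatic ring is present.
(B) has a methyl group (-CH3) but no six-membered all-carbon aromatic ring is present.
(C) has a methyl group (-CH3) but no six-membered all-carbon aromatic ring is present.
(D) contains a phenyl ring, which satisfies every atom and bond constraint.
So the answer is (D).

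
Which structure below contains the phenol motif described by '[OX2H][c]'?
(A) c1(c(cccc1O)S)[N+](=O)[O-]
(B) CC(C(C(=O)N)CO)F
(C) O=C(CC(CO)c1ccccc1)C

[OX2H][c] describes a hydroxyl oxygen attached to an aromatic carbon (a phenol).
(A) contains a hydroxyl group (-OH), which satisfies every atom and bond constraint.
(B) has a hydroxyl group (-OH) but the -OH is on an aliphatic carbon, not an aromatic c.
(C) has a hydroxyl group (-OH) but the -OH is on an aliphatic carbon, not an aromatic c.
So the answer is (A).

A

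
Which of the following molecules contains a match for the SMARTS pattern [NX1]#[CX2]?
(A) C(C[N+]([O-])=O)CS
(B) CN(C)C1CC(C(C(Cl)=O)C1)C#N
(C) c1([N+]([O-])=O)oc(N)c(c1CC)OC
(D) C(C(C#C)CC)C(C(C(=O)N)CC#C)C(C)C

B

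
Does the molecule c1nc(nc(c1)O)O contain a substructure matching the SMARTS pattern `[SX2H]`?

No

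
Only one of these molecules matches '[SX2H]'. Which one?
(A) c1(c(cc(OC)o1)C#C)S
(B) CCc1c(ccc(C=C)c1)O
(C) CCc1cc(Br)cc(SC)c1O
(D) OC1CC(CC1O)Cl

[SX2H] describes an aliphatic sulfur with two connections, one being H (a thiol).
(A) contains a thiol (-SH), which satisfies every atom and bond constraint.
(B) has a hydroxyl group (-OH) but it is an -OH, not an -SH.
(C) has a methylthio ether (-SCH3) but the sulfur has H0 (bonded to two carbons), not H1.
(D) has a hydroxyl group (-OH) but it is an -OH, not an -SH.
So the answer is (A).

A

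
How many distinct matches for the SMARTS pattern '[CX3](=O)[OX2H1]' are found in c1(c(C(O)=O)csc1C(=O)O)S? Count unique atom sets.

[CX3](=O)[OX2H1] is the SMARTS for a carboxylic acid: an sp2 carbon double-bonded to O and single-bonded to an -OH oxygen.
The molecule carries 2 separate instances of a carboxylic acid group (-C(=O)OH) meeting every constraint; each maps to a distinct set of atoms, giving 2 matches.

2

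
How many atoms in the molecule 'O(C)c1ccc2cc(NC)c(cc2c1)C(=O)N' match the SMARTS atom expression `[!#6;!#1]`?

4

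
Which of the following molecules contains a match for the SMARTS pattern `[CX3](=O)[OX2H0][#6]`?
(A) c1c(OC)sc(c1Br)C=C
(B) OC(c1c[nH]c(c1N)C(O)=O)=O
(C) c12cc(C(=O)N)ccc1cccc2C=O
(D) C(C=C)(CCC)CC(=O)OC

D

[CX3](=O)[OX2H0][#6] describes a carbonyl carbon bonded to an oxygen that is itself bonded to carbon (no H on that O) (an ester).
(A) has a methoxy ether (-OCH3) but the ether oxygen is not adjacent to a C=O carbon.
(B) has a carboxylic acid group (-C(=O)OH) but the singly-bonded O carries H (OX2H1, not H0).
(C) has a primary amide (-C(=O)NH2) but the carbonyl is bonded to N, not to an O-C linkage.
(D) contains a methyl-ester group (-C(=O)OCH3), which satisfies every atom and bond constraint.
So the answer is (D).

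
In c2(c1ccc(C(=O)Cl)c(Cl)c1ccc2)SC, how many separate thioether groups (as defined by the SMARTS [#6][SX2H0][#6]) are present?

1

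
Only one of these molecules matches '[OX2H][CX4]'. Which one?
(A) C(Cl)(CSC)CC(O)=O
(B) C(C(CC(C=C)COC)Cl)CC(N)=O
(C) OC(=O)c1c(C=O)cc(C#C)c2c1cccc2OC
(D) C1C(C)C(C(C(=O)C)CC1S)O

D

[OX2H][CX4] describes a hydroxyl oxygen bound to an sp3 (X4) carbon (an aliphatic alcohol).
(A) has a carboxylic acid group (-C(=O)OH) but the -OH is on a CX3 carbonyl carbon, not a CX4 carbon.
(B) has a methoxy ether (-OCH3) but the oxygen has H0 (ether), not H1.
(C) has a methoxy ether (-OCH3) but the oxygen has H0 (ether), not H1.
(D) contains a hydroxyl group (-OH), which satisfies every atom and bond constraint.
So the answer is (D).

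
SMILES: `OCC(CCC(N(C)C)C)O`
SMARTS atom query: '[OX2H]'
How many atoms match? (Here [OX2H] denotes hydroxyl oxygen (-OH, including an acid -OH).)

2

Check the 11 heavy atoms by environment: 3× C (H3, X4) → no; 2× C (H1, X4) → no; 3× C (H2, X4) → no; 2× O (H1, X2) → match; 1× N (H0, X3) → no.
That gives 2 matching atoms.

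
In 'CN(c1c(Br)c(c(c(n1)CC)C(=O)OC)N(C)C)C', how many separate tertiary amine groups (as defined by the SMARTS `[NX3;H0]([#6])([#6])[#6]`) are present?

2

[NX3;H0]([#6])([#6])[#6] is the SMARTS for a tertiary amine: a trivalent nitrogen with no H, bonded to three carbons.
The molecule carries 2 separate instances of a dimethylamino group (-N(CH3)2) meeting every constraint; each maps to a distinct set of atoms, giving 2 matches.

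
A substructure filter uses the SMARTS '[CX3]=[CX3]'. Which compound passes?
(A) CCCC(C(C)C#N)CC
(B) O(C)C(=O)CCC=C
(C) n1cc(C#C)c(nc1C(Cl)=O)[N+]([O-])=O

B

[CX3]=[CX3] describes a non-aromatic C=C double bond between two sp2 carbons (an alkene).
(A) has an ethyl group (-CH2CH3) but its C-C bond is a single bond between CX4 carbons, not CX3=CX3.
(B) contains a vinyl group (-CH=CH2), which satisfies every atom and bond constraint.
(C) has an ethynyl group (-C#CH) but the C-C bond is a triple bond, not a double bond.
So the answer is (B).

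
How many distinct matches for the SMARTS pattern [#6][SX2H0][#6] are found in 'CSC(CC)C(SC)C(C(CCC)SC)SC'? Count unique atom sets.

4

[#6][SX2H0][#6] is the SMARTS for a thioether: an aliphatic sulfur bridging two carbons with no H on the sulfur.
The molecule carries 4 separate instances of a methylthio ether (-SCH3) meeting every constraint; each maps to a distinct set of atoms, giving 4 matches.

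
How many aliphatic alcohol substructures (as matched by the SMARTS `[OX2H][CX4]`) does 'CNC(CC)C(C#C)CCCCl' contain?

0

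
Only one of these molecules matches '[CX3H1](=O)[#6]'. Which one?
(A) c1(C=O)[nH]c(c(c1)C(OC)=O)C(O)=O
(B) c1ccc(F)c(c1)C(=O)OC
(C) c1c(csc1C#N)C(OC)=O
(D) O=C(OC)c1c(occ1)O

[CX3H1](=O)[#6] describes an sp2 carbon with one H, double-bonded to O and single-bonded to carbon (an aldehyde).
(A) contains an aldehyde (-CHO), which satisfies every atom and bond constraint.
(B) has a methyl-ester group (-C(=O)OCH3) but the carbonyl carbon has H0, not H1.
(C) has a methyl-ester group (-C(=O)OCH3) but the carbonyl carbon has H0, not H1.
(D) has a methyl-ester group (-C(=O)OCH3) but the carbonyl carbon has H0, not H1.
So the answer is (A).

A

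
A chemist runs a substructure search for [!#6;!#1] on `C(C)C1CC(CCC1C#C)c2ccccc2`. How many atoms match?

The query [!#6;!#1] means: not carbon and not hydrogen — any heteroatom.
Check the 16 heavy atoms by environment: 10× C → no; 6× c (aromatic) → no.
No environment satisfies the query, so 0 matching atoms.

0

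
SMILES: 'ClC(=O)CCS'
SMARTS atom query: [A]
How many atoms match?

The query [A] means: A matches any aliphatic (non-aromatic) heavy atom.
Check the 6 heavy atoms by environment: 3× C → match; 1× O → match; 1× Cl → match; 1× S → match.
Summing the matching environments: 3 + 1 + 1 + 1 = 6 matching atoms.

6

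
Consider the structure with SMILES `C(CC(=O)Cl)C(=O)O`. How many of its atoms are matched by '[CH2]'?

The query [CH2] means: aliphatic carbon with exactly two hydrogens.
Check the 8 heavy atoms by environment: 2× C (H2) → match; 2× C (H0) → no; 2× O (H0) → no; 1× O (H1) → no; 1× Cl (H0) → no.
That gives 2 matching atoms.

2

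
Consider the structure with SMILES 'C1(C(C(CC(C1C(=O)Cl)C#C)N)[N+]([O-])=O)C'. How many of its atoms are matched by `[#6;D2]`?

2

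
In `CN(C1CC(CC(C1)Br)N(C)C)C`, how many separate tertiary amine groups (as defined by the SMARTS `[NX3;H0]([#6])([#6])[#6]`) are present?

2

[NX3;H0]([#6])([#6])[#6] is the SMARTS for a tertiary amine: a trivalent nitrogen with no H, bonded to three carbons.
The molecule carries 2 separate instances of a dimethylamino group (-N(CH3)2) meeting every constraint; each maps to a distinct set of atoms, giving 2 matches.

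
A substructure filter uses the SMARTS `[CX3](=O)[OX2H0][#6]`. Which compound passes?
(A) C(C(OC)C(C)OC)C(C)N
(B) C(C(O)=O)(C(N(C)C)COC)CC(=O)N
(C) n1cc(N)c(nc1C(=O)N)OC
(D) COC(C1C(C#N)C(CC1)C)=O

D

[CX3](=O)[OX2H0][#6] describes a carbonyl carbon bonded to an oxygen that is itself bonded to carbon (no H on that O) (an ester).
(A) has a methoxy ether (-OCH3) but the ether oxygen is not adjacent to a C=O carbon.
(B) has a carboxylic acid group (-C(=O)OH) but the singly-bonded O carries H (OX2H1, not H0).
(C) has a methoxy ether (-OCH3) but the ether oxygen is not adjacent to a C=O carbon.
(D) contains a methyl-ester group (-C(=O)OCH3), which satisfies every atom and bond constraint.
So the answer is (D).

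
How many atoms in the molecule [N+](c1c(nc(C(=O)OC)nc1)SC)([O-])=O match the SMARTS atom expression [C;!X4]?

The query [C;!X4] means: aliphatic carbon that does not have four total connections.
Check the 15 heavy atoms by environment: 2× n (aromatic, X2) → no; 4× c (aromatic, X3) → no; 1× S (X2) → no; 2× C (X4) → no; 1× C (X3) → match; 2× O (X1) → no; 1× O (X2) → no; 1× N (charge +1, X3) → no; 1× O (charge -1, X1) → no.
That gives 1 matching atom.

1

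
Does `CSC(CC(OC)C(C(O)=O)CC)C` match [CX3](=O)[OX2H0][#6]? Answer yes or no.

No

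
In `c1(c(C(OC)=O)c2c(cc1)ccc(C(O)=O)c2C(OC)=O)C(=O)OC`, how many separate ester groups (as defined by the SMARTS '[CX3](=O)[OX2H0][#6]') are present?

3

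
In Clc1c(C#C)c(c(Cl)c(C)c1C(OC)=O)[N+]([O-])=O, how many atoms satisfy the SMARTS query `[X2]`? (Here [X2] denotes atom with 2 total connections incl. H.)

3

The query [X2] means: any atom with exactly two total connections (bonds + H).
Check the 18 heavy atoms by environment: 6× c (aromatic, X3) → no; 1× N (charge +1, X3) → no; 1× O (charge -1, X1) → no; 2× O (X1) → no; 2× C (X4) → no; 2× Cl (X1) → no; 2× C (X2) → match; 1× C (X3) → no; 1× O (X2) → match.
Summing the matching environments: 2 + 1 = 3 matching atoms.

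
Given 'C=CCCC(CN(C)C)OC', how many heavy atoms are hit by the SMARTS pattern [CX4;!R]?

Check the 11 heavy atoms by environment: 7× C (X4, acyclic) → match; 2× C (X3, acyclic) → no; 1× O (X2, acyclic) → no; 1× N (X3, acyclic) → no.
That gives 7 matching atoms.

7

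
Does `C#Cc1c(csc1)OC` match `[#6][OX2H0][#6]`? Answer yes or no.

The pattern [#6][OX2H0][#6] describes an aliphatic oxygen bridging two carbons with no H on the oxygen — an ether.
The molecule carries a methoxy ether (-OCH3), whose atoms satisfy every constraint of the query, so the pattern matches.

Yes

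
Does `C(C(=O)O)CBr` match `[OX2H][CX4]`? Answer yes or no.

No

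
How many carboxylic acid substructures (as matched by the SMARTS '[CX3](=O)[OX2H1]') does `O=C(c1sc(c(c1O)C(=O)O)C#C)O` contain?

2

[CX3](=O)[OX2H1] is the SMARTS for a carboxylic acid: an sp2 carbon double-bonded to O and single-bonded to an -OH oxygen.
The molecule carries 2 separate instances of a carboxylic acid group (-C(=O)OH) meeting every constraint; each maps to a distinct set of atoms, giving 2 matches.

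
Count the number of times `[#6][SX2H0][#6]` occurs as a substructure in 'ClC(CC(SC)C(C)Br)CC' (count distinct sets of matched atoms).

1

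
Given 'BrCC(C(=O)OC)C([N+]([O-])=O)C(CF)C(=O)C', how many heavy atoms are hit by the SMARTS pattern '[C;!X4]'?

2

The query [C;!X4] means: aliphatic carbon that does not have four total connections.
Check the 17 heavy atoms by environment: 7× C (X4) → no; 2× C (X3) → match; 3× O (X1) → no; 1× N (charge +1, X3) → no; 1× O (charge -1, X1) → no; 1× F (X1) → no; 1× Br (X1) → no; 1× O (X2) → no.
That gives 2 matching atoms.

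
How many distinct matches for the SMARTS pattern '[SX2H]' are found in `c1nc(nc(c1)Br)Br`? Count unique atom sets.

0

[SX2H] is the SMARTS for a thiol: an aliphatic sulfur with two connections, one being H.
No fragment in the molecule satisfies every constraint, giving 0 matches.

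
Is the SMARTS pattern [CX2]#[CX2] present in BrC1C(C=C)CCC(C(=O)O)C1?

No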